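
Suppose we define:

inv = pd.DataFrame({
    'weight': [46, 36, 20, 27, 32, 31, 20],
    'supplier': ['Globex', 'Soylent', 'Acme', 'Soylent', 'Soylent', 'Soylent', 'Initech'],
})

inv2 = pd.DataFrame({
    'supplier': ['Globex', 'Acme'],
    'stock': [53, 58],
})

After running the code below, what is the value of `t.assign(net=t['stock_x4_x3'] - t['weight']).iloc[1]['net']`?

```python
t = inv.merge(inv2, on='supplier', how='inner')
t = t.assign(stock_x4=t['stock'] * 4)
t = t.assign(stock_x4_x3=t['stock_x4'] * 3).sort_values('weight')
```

merge on 'supplier' (how='inner') → 2 rows:
   weight supplier  stock
0      46   Globex     53
1      20     Acme     58
add column stock_x4 = t['stock'] * 4:
   weight supplier  stock  stock_x4
0      46   Globex     53       212
1      20     Acme     58       232
add column stock_x4_x3 = t['stock_x4'] * 3:
   weight supplier  stock  stock_x4  stock_x4_x3
0      46   Globex     53       212          636
1      20     Acme     58       232          696
sort by weight:
   weight supplier  stock  stock_x4  stock_x4_x3
1      20     Acme     58       232          696
0      46   Globex     53       212          636
add column net = t['stock_x4_x3'] - t['weight']:
   weight supplier  stock  stock_x4  stock_x4_x3  net
1      20     Acme     58       232          696  676
0      46   Globex     53       212          636  590

590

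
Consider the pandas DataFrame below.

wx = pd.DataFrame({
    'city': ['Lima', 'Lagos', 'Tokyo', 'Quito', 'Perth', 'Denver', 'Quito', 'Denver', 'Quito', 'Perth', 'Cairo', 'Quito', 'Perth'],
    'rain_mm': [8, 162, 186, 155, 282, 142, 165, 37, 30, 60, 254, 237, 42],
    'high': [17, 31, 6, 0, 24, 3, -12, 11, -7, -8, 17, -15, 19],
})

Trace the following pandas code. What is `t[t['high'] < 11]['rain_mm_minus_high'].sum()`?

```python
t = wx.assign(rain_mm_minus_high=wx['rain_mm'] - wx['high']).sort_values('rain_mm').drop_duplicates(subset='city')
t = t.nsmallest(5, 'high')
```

217

add column rain_mm_minus_high = wx['rain_mm'] - wx['high']:
      city  rain_mm  high  rain_mm_minus_high
0     Lima        8    17                  -9
1    Lagos      162    31                 131
2    Tokyo      186     6                 180
3    Quito      155     0                 155
4    Perth      282    24                 258
5   Denver      142     3                 139
6    Quito      165   -12                 177
7   Denver       37    11                  26
8    Quito       30    -7                  37
9    Perth       60    -8                  68
10   Cairo      254    17                 237
11   Quito      237   -15                 252
12   Perth       42    19                  23
sort by rain_mm:
      city  rain_mm  high  rain_mm_minus_high
0     Lima        8    17                  -9
8    Quito       30    -7                  37
7   Denver       37    11                  26
12   Perth       42    19                  23
9    Perth       60    -8                  68
5   Denver      142     3                 139
3    Quito      155     0                 155
1    Lagos      162    31                 131
6    Quito      165   -12                 177
2    Tokyo      186     6                 180
11   Quito      237   -15                 252
10   Cairo      254    17                 237
4    Perth      282    24                 258
drop duplicate city (keep=first):
      city  rain_mm  high  rain_mm_minus_high
0     Lima        8    17                  -9
8    Quito       30    -7                  37
7   Denver       37    11                  26
12   Perth       42    19                  23
1    Lagos      162    31                 131
2    Tokyo      186     6                 180
10   Cairo      254    17                 237
take 5 rows with smallest high:
      city  rain_mm  high  rain_mm_minus_high
8    Quito       30    -7                  37
2    Tokyo      186     6                 180
7   Denver       37    11                  26
0     Lima        8    17                  -9
10   Cairo      254    17                 237
filter rows where high < 11:
    city  rain_mm  high  rain_mm_minus_high
8  Quito       30    -7                  37
2  Tokyo      186     6                 180
The sum of column 'rain_mm_minus_high' is 217.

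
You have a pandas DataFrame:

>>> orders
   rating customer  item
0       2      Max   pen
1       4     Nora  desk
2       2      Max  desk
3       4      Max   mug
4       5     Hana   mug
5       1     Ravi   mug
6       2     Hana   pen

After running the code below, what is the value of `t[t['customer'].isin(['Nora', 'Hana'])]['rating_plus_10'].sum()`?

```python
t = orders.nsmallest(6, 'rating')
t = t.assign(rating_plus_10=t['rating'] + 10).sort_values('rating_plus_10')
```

take 6 rows with smallest rating:
   rating customer  item
5       1     Ravi   mug
0       2      Max   pen
2       2      Max  desk
6       2     Hana   pen
1       4     Nora  desk
3       4      Max   mug
add column rating_plus_10 = t['rating'] + 10:
   rating customer  item  rating_plus_10
5       1     Ravi   mug              11
0       2      Max   pen              12
2       2      Max  desk              12
6       2     Hana   pen              12
1       4     Nora  desk              14
3       4      Max   mug              14
sort by rating_plus_10:
   rating customer  item  rating_plus_10
5       1     Ravi   mug              11
0       2      Max   pen              12
2       2      Max  desk              12
6       2     Hana   pen              12
1       4     Nora  desk              14
3       4      Max   mug              14
filter rows where customer in ['Nora', 'Hana']:
   rating customer  item  rating_plus_10
6       2     Hana   pen              12
1       4     Nora  desk              14
Then the sum of column 'rating_plus_10': 26

26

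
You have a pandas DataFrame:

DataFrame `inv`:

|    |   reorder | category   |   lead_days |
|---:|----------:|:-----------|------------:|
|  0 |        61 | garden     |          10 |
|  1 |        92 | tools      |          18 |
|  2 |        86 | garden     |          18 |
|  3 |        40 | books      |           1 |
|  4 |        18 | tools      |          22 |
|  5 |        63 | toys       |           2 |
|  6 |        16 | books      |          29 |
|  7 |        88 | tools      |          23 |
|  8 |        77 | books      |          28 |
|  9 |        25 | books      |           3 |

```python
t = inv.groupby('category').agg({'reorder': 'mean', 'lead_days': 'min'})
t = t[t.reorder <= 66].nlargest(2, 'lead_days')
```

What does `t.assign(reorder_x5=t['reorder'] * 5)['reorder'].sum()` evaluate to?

group by category: mean(reorder), min(lead_days):
          reorder  lead_days
category                    
books        39.5          1
garden       73.5         10
tools        66.0         18
toys         63.0          2
filter rows where reorder <= 66:
          reorder  lead_days
category                    
books        39.5          1
tools        66.0         18
toys         63.0          2
take 2 rows with largest lead_days:
          reorder  lead_days
category                    
tools        66.0         18
toys         63.0          2
add column reorder_x5 = t['reorder'] * 5:
          reorder  lead_days  reorder_x5
category                                
tools        66.0         18       330.0
toys         63.0          2       315.0
Reading off the sum of column 'reorder', we get 129.0.

129.0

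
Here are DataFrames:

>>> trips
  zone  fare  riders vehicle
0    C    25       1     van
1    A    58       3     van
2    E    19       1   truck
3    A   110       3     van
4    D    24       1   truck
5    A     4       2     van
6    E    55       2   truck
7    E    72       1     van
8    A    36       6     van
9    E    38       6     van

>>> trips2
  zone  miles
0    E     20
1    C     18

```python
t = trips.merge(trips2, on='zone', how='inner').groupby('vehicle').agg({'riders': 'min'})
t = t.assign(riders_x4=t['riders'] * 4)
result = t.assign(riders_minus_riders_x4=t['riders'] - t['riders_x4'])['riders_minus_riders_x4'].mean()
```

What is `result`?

merge on 'zone' (how='inner') → 5 rows:
  zone  fare  riders vehicle  miles
0    C    25       1     van     18
1    E    19       1   truck     20
2    E    55       2   truck     20
3    E    72       1     van     20
4    E    38       6     van     20
group by vehicle, min of riders:
         riders
vehicle        
truck         1
van           1
add column riders_x4 = t['riders'] * 4:
         riders  riders_x4
vehicle                   
truck         1          4
van           1          4
add column riders_minus_riders_x4 = t['riders'] - t['riders_x4']:
         riders  riders_x4  riders_minus_riders_x4
vehicle                                           
truck         1          4                      -3
van           1          4                      -3
So mean() = -3.0.

-3.0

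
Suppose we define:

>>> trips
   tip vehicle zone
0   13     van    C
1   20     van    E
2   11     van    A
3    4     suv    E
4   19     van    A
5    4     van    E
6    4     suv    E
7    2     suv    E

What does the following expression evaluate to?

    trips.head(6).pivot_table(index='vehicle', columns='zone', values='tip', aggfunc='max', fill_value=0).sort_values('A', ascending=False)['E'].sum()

24

take first 6 rows:
   tip vehicle zone
0   13     van    C
1   20     van    E
2   11     van    A
3    4     suv    E
4   19     van    A
5    4     van    E
pivot: rows=vehicle, cols=zone, max(tip):
zone      A   C   E
vehicle            
suv       0   0   4
van      19  13  20
sort by A descending:
zone      A   C   E
vehicle            
van      19  13  20
suv       0   0   4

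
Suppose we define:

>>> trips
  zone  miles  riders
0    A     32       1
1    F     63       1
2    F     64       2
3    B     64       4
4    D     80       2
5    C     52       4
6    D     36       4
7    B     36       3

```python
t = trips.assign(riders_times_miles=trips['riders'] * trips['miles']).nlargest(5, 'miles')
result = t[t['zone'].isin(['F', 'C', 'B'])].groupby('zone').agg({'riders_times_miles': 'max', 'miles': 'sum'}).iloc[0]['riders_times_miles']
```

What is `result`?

add column riders_times_miles = trips['riders'] * trips['miles']:
  zone  miles  riders  riders_times_miles
0    A     32       1                  32
1    F     63       1                  63
2    F     64       2                 128
3    B     64       4                 256
4    D     80       2                 160
5    C     52       4                 208
6    D     36       4                 144
7    B     36       3                 108
take 5 rows with largest miles:
  zone  miles  riders  riders_times_miles
4    D     80       2                 160
2    F     64       2                 128
3    B     64       4                 256
1    F     63       1                  63
5    C     52       4                 208
filter rows where zone in ['F', 'C', 'B']:
  zone  miles  riders  riders_times_miles
2    F     64       2                 128
3    B     64       4                 256
1    F     63       1                  63
5    C     52       4                 208
group by zone: max(riders_times_miles), sum(miles):
      riders_times_miles  miles
zone                           
B                    256     64
C                    208     52
F                    128    127
Finally, value at position 0, column 'riders_times_miles' = 256.

256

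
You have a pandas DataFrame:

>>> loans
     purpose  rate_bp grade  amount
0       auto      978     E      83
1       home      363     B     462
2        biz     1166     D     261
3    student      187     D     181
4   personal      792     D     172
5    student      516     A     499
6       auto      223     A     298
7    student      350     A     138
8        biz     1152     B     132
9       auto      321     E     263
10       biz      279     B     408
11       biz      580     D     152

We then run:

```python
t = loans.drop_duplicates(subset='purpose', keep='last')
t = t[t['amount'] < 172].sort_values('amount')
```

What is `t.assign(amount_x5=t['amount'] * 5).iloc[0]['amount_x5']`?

drop duplicate purpose (keep=last):
     purpose  rate_bp grade  amount
1       home      363     B     462
4   personal      792     D     172
7    student      350     A     138
9       auto      321     E     263
11       biz      580     D     152
filter rows where amount < 172:
    purpose  rate_bp grade  amount
7   student      350     A     138
11      biz      580     D     152
sort by amount:
    purpose  rate_bp grade  amount
7   student      350     A     138
11      biz      580     D     152
add column amount_x5 = t['amount'] * 5:
    purpose  rate_bp grade  amount  amount_x5
7   student      350     A     138        690
11      biz      580     D     152        760
value at position 0, column 'amount_x5' → 690

690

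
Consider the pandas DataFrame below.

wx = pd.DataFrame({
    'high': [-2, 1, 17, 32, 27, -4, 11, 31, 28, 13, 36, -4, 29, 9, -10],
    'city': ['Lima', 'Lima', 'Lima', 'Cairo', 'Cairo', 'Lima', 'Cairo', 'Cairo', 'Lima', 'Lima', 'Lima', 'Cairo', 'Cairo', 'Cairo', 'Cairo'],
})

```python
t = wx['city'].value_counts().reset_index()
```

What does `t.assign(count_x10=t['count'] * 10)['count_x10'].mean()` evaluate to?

value_counts of city:
city
Cairo    8
Lima     7
Name: count, dtype: int64
reset_index():
    city  count
0  Cairo      8
1   Lima      7
add column count_x10 = t['count'] * 10:
    city  count  count_x10
0  Cairo      8         80
1   Lima      7         70
Finally, mean of column 'count_x10' = 75.0.

75.0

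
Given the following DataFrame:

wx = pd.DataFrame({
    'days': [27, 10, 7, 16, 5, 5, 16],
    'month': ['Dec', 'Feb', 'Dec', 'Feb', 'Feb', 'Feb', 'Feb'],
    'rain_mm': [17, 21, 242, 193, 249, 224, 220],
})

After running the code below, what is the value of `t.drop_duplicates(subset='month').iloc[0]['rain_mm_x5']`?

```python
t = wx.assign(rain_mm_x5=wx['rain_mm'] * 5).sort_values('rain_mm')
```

add column rain_mm_x5 = wx['rain_mm'] * 5:
   days month  rain_mm  rain_mm_x5
0    27   Dec       17          85
1    10   Feb       21         105
2     7   Dec      242        1210
3    16   Feb      193         965
4     5   Feb      249        1245
5     5   Feb      224        1120
6    16   Feb      220        1100
sort by rain_mm:
   days month  rain_mm  rain_mm_x5
0    27   Dec       17          85
1    10   Feb       21         105
3    16   Feb      193         965
6    16   Feb      220        1100
5     5   Feb      224        1120
2     7   Dec      242        1210
4     5   Feb      249        1245
drop duplicate month (keep=first):
   days month  rain_mm  rain_mm_x5
0    27   Dec       17          85
1    10   Feb       21         105

85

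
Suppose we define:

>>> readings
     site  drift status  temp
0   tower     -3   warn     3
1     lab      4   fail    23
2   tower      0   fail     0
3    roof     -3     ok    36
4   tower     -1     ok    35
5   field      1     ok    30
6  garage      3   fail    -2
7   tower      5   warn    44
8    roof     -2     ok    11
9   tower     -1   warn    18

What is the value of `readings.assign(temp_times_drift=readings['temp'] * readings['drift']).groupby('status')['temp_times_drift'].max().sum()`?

add column temp_times_drift = readings['temp'] * readings['drift']:
     site  drift status  temp  temp_times_drift
0   tower     -3   warn     3                -9
1     lab      4   fail    23                92
2   tower      0   fail     0                 0
3    roof     -3     ok    36              -108
4   tower     -1     ok    35               -35
5   field      1     ok    30                30
6  garage      3   fail    -2                -6
7   tower      5   warn    44               220
8    roof     -2     ok    11               -22
9   tower     -1   warn    18               -18
group by status, max of temp_times_drift:
status
fail     92
ok       30
warn    220
Name: temp_times_drift, dtype: int64
Then the sum of the resulting series: 342

342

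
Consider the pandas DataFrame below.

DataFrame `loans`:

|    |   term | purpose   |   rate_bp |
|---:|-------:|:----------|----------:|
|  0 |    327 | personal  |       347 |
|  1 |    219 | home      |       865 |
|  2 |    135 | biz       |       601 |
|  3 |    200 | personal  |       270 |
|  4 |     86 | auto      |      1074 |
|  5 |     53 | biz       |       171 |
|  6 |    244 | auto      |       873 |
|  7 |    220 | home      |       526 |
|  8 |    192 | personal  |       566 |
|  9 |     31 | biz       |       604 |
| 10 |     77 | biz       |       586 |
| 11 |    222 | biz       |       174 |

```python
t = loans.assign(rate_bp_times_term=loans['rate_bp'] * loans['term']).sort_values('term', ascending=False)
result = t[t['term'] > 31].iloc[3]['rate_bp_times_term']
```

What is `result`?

115720

add column rate_bp_times_term = loans['rate_bp'] * loans['term']:
    term   purpose  rate_bp  rate_bp_times_term
0    327  personal      347              113469
1    219      home      865              189435
2    135       biz      601               81135
3    200  personal      270               54000
4     86      auto     1074               92364
5     53       biz      171                9063
6    244      auto      873              213012
7    220      home      526              115720
8    192  personal      566              108672
9     31       biz      604               18724
10    77       biz      586               45122
11   222       biz      174               38628
sort by term descending:
    term   purpose  rate_bp  rate_bp_times_term
0    327  personal      347              113469
6    244      auto      873              213012
11   222       biz      174               38628
7    220      home      526              115720
1    219      home      865              189435
3    200  personal      270               54000
8    192  personal      566              108672
2    135       biz      601               81135
4     86      auto     1074               92364
10    77       biz      586               45122
5     53       biz      171                9063
9     31       biz      604               18724
filter rows where term > 31:
    term   purpose  rate_bp  rate_bp_times_term
0    327  personal      347              113469
6    244      auto      873              213012
11   222       biz      174               38628
7    220      home      526              115720
1    219      home      865              189435
3    200  personal      270               54000
8    192  personal      566              108672
2    135       biz      601               81135
4     86      auto     1074               92364
10    77       biz      586               45122
5     53       biz      171                9063
Hence 115720.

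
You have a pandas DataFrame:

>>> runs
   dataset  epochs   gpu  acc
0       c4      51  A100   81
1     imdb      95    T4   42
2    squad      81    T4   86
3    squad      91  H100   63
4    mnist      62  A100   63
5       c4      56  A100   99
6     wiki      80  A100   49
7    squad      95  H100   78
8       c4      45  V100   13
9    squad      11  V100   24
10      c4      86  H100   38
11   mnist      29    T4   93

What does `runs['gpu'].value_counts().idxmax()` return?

value_counts of gpu:
gpu
A100    4
T4      3
H100    3
V100    2
Name: count, dtype: int64
label with the largest value → A100

A100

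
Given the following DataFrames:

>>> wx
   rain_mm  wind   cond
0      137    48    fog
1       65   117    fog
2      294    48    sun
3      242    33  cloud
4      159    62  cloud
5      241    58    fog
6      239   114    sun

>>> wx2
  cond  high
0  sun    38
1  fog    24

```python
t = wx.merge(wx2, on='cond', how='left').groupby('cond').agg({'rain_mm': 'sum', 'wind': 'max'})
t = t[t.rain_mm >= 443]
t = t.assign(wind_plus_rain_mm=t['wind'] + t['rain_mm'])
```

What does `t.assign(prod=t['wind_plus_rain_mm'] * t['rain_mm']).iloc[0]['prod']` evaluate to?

248080

merge on 'cond' (how='left') → 7 rows:
   rain_mm  wind   cond  high
0      137    48    fog  24.0
1       65   117    fog  24.0
2      294    48    sun  38.0
3      242    33  cloud   NaN
4      159    62  cloud   NaN
5      241    58    fog  24.0
6      239   114    sun  38.0
group by cond: sum(rain_mm), max(wind):
       rain_mm  wind
cond                
cloud      401    62
fog        443   117
sun        533   114
filter rows where rain_mm >= 443:
      rain_mm  wind
cond               
fog       443   117
sun       533   114
add column wind_plus_rain_mm = t['wind'] + t['rain_mm']:
      rain_mm  wind  wind_plus_rain_mm
cond                                  
fog       443   117                560
sun       533   114                647
add column prod = t['wind_plus_rain_mm'] * t['rain_mm']:
      rain_mm  wind  wind_plus_rain_mm    prod
cond                                          
fog       443   117                560  248080
sun       533   114                647  344851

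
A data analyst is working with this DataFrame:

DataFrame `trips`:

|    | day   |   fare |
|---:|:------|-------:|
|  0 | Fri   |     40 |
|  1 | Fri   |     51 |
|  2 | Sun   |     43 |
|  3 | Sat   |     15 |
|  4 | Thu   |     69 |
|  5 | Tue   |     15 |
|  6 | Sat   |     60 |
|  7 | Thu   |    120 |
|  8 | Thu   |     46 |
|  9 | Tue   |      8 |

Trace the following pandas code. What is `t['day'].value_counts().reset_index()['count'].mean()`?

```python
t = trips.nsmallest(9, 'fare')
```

1.8

take 9 rows with smallest fare:
   day  fare
9  Tue     8
3  Sat    15
5  Tue    15
0  Fri    40
2  Sun    43
8  Thu    46
1  Fri    51
6  Sat    60
4  Thu    69
value_counts of day:
day
Tue    2
Sat    2
Fri    2
Thu    2
Sun    1
Name: count, dtype: int64
reset_index():
   day  count
0  Tue      2
1  Sat      2
2  Fri      2
3  Thu      2
4  Sun      1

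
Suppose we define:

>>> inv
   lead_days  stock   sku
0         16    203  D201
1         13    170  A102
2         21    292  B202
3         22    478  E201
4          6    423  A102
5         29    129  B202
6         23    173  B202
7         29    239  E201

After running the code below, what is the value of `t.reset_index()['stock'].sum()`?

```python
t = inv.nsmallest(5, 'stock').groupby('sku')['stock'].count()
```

take 5 rows with smallest stock:
   lead_days  stock   sku
5         29    129  B202
1         13    170  A102
6         23    173  B202
0         16    203  D201
7         29    239  E201
group by sku, count of stock:
sku
A102    1
B202    2
D201    1
E201    1
Name: stock, dtype: int64
reset_index():
    sku  stock
0  A102      1
1  B202      2
2  D201      1
3  E201      1
Finally, sum of column 'stock' = 5.

5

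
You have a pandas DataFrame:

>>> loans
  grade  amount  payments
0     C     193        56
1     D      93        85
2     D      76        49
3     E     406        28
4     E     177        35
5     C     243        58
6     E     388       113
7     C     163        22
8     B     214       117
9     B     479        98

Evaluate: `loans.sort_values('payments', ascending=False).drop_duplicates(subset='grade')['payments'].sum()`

sort by payments descending:
  grade  amount  payments
8     B     214       117
6     E     388       113
9     B     479        98
1     D      93        85
5     C     243        58
0     C     193        56
2     D      76        49
4     E     177        35
3     E     406        28
7     C     163        22
drop duplicate grade (keep=first):
  grade  amount  payments
8     B     214       117
6     E     388       113
1     D      93        85
5     C     243        58
Taking the sum of column 'payments' gives 373.

373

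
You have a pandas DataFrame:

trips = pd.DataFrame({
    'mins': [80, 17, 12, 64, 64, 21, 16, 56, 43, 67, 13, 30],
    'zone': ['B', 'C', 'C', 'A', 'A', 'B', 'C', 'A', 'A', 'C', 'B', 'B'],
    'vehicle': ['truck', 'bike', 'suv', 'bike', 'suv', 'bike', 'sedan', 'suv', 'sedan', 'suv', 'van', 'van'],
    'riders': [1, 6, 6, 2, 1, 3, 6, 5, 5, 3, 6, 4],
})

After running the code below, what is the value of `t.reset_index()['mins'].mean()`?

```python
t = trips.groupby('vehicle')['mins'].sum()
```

96.6

group by vehicle, sum of mins:
vehicle
bike     102
sedan     59
suv      199
truck     80
van       43
Name: mins, dtype: int64
reset_index():
  vehicle  mins
0    bike   102
1   sedan    59
2     suv   199
3   truck    80
4     van    43
mean of column 'mins' → 96.6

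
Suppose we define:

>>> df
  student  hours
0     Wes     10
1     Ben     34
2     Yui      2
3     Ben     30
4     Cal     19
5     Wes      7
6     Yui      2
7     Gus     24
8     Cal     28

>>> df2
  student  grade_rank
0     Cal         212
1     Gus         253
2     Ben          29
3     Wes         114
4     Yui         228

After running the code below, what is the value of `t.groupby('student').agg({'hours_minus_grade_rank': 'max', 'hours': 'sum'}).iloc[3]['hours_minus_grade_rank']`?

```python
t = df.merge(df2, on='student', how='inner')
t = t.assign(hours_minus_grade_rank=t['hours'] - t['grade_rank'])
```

-104

merge on 'student' (how='inner') → 9 rows:
  student  hours  grade_rank
0     Wes     10         114
1     Ben     34          29
2     Yui      2         228
3     Ben     30          29
4     Cal     19         212
5     Wes      7         114
6     Yui      2         228
7     Gus     24         253
8     Cal     28         212
add column hours_minus_grade_rank = t['hours'] - t['grade_rank']:
  student  hours  grade_rank  hours_minus_grade_rank
0     Wes     10         114                    -104
1     Ben     34          29                       5
2     Yui      2         228                    -226
3     Ben     30          29                       1
4     Cal     19         212                    -193
5     Wes      7         114                    -107
6     Yui      2         228                    -226
7     Gus     24         253                    -229
8     Cal     28         212                    -184
group by student: max(hours_minus_grade_rank), sum(hours):
         hours_minus_grade_rank  hours
student                               
Ben                           5     64
Cal                        -184     47
Gus                        -229     24
Wes                        -104     17
Yui                        -226      4
value at position 3, column 'hours_minus_grade_rank' → -104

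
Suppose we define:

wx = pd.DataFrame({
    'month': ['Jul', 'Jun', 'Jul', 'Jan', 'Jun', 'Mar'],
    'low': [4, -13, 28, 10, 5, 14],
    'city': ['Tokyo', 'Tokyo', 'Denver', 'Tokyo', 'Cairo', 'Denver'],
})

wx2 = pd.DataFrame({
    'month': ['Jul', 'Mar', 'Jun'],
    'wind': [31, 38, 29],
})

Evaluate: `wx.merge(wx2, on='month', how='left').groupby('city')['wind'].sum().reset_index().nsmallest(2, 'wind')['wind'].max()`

60.0

merge on 'month' (how='left') → 6 rows:
  month  low    city  wind
0   Jul    4   Tokyo  31.0
1   Jun  -13   Tokyo  29.0
2   Jul   28  Denver  31.0
3   Jan   10   Tokyo   NaN
4   Jun    5   Cairo  29.0
5   Mar   14  Denver  38.0
group by city, sum of wind:
city
Cairo     29.0
Denver    69.0
Tokyo     60.0
Name: wind, dtype: float64
reset_index():
     city  wind
0   Cairo  29.0
1  Denver  69.0
2   Tokyo  60.0
take 2 rows with smallest wind:
    city  wind
0  Cairo  29.0
2  Tokyo  60.0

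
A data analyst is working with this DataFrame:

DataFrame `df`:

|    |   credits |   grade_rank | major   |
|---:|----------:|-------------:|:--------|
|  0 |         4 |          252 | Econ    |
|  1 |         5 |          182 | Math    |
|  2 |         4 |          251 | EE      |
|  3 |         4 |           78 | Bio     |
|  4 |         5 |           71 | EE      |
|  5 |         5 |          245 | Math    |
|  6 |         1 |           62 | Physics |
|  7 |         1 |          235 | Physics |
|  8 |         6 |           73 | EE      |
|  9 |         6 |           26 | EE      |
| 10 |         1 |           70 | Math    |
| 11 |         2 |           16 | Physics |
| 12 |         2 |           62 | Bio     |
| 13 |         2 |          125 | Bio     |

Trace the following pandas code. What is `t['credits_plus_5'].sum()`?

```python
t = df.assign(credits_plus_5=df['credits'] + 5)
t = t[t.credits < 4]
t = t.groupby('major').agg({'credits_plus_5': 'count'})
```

add column credits_plus_5 = df['credits'] + 5:
    credits  grade_rank    major  credits_plus_5
0         4         252     Econ               9
1         5         182     Math              10
2         4         251       EE               9
3         4          78      Bio               9
4         5          71       EE              10
5         5         245     Math              10
6         1          62  Physics               6
7         1         235  Physics               6
8         6          73       EE              11
9         6          26       EE              11
10        1          70     Math               6
11        2          16  Physics               7
12        2          62      Bio               7
13        2         125      Bio               7
filter rows where credits < 4:
    credits  grade_rank    major  credits_plus_5
6         1          62  Physics               6
7         1         235  Physics               6
10        1          70     Math               6
11        2          16  Physics               7
12        2          62      Bio               7
13        2         125      Bio               7
group by major, count of credits_plus_5:
         credits_plus_5
major                  
Bio                   2
Math                  1
Physics               3
Hence 6.

6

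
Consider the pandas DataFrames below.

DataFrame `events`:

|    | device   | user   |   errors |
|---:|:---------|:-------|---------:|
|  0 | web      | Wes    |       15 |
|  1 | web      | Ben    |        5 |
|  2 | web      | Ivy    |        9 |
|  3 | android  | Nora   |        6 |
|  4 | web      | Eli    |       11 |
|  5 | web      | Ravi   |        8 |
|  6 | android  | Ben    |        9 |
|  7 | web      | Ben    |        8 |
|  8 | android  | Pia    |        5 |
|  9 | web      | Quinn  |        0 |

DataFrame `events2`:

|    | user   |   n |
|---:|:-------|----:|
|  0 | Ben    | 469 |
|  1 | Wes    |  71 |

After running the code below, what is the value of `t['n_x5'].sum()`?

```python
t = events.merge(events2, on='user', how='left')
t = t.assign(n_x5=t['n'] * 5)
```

merge on 'user' (how='left') → 10 rows:
    device   user  errors      n
0      web    Wes      15   71.0
1      web    Ben       5  469.0
2      web    Ivy       9    NaN
3  android   Nora       6    NaN
4      web    Eli      11    NaN
5      web   Ravi       8    NaN
6  android    Ben       9  469.0
7      web    Ben       8  469.0
8  android    Pia       5    NaN
9      web  Quinn       0    NaN
add column n_x5 = t['n'] * 5:
    device   user  errors      n    n_x5
0      web    Wes      15   71.0   355.0
1      web    Ben       5  469.0  2345.0
2      web    Ivy       9    NaN     NaN
3  android   Nora       6    NaN     NaN
4      web    Eli      11    NaN     NaN
5      web   Ravi       8    NaN     NaN
6  android    Ben       9  469.0  2345.0
7      web    Ben       8  469.0  2345.0
8  android    Pia       5    NaN     NaN
9      web  Quinn       0    NaN     NaN
Finally, sum of column 'n_x5' = 7390.0.

7390.0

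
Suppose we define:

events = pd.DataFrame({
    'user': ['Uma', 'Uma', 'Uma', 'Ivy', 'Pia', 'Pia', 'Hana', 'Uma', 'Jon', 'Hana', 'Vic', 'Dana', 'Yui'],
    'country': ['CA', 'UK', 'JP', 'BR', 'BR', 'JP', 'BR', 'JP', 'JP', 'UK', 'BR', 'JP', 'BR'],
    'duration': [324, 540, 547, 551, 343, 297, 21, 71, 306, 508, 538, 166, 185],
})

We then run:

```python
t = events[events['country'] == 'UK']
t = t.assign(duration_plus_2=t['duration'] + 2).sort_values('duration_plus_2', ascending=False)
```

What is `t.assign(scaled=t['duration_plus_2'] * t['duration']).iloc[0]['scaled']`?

292680

filter rows where country == 'UK':
   user country  duration
1   Uma      UK       540
9  Hana      UK       508
add column duration_plus_2 = t['duration'] + 2:
   user country  duration  duration_plus_2
1   Uma      UK       540              542
9  Hana      UK       508              510
sort by duration_plus_2 descending:
   user country  duration  duration_plus_2
1   Uma      UK       540              542
9  Hana      UK       508              510
add column scaled = t['duration_plus_2'] * t['duration']:
   user country  duration  duration_plus_2  scaled
1   Uma      UK       540              542  292680
9  Hana      UK       508              510  259080
Finally, value at position 0, column 'scaled' = 292680.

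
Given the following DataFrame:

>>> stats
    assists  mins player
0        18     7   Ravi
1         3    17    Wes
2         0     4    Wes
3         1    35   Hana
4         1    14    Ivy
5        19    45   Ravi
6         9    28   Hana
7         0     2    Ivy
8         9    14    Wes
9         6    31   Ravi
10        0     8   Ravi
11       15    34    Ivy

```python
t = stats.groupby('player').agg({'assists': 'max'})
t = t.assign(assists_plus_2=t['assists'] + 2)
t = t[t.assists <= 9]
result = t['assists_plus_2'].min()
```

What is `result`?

11

group by player, max of assists:
        assists
player         
Hana          9
Ivy          15
Ravi         19
Wes           9
add column assists_plus_2 = t['assists'] + 2:
        assists  assists_plus_2
player                         
Hana          9              11
Ivy          15              17
Ravi         19              21
Wes           9              11
filter rows where assists <= 9:
        assists  assists_plus_2
player                         
Hana          9              11
Wes           9              11
The min of column 'assists_plus_2' is 11.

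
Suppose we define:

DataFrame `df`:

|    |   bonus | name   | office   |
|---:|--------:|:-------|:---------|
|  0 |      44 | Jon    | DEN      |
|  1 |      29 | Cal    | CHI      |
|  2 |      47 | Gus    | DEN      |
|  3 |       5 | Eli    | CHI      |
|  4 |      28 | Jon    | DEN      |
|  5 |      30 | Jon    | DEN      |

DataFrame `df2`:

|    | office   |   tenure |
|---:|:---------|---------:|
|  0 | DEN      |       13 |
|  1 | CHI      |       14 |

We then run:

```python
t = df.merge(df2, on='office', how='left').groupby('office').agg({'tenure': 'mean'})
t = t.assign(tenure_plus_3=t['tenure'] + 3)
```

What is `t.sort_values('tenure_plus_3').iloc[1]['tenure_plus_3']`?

merge on 'office' (how='left') → 6 rows:
   bonus name office  tenure
0     44  Jon    DEN      13
1     29  Cal    CHI      14
2     47  Gus    DEN      13
3      5  Eli    CHI      14
4     28  Jon    DEN      13
5     30  Jon    DEN      13
group by office, mean of tenure:
        tenure
office        
CHI       14.0
DEN       13.0
add column tenure_plus_3 = t['tenure'] + 3:
        tenure  tenure_plus_3
office                       
CHI       14.0           17.0
DEN       13.0           16.0
sort by tenure_plus_3:
        tenure  tenure_plus_3
office                       
DEN       13.0           16.0
CHI       14.0           17.0

17.0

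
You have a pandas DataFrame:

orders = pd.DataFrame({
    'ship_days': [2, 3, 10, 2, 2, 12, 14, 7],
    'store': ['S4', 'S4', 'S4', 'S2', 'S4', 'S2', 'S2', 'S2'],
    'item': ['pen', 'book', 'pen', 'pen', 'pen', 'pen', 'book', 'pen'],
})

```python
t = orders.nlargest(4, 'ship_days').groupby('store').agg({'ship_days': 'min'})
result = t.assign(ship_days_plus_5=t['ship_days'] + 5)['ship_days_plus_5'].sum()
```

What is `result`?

take 4 rows with largest ship_days:
   ship_days store  item
6         14    S2  book
5         12    S2   pen
2         10    S4   pen
7          7    S2   pen
group by store, min of ship_days:
       ship_days
store           
S2             7
S4            10
add column ship_days_plus_5 = t['ship_days'] + 5:
       ship_days  ship_days_plus_5
store                             
S2             7                12
S4            10                15
Finally, sum of column 'ship_days_plus_5' = 27.

27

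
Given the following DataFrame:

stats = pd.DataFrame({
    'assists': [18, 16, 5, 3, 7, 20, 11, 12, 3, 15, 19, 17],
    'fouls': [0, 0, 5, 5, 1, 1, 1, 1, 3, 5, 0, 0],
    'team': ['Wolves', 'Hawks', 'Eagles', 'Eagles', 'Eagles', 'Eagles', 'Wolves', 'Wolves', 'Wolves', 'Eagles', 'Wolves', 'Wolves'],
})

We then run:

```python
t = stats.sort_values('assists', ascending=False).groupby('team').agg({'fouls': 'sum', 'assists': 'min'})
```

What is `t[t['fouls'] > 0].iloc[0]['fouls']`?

sort by assists descending:
    assists  fouls    team
5        20      1  Eagles
10       19      0  Wolves
0        18      0  Wolves
11       17      0  Wolves
1        16      0   Hawks
9        15      5  Eagles
7        12      1  Wolves
6        11      1  Wolves
4         7      1  Eagles
2         5      5  Eagles
3         3      5  Eagles
8         3      3  Wolves
group by team: sum(fouls), min(assists):
        fouls  assists
team                  
Eagles     17        3
Hawks       0       16
Wolves      5        3
filter rows where fouls > 0:
        fouls  assists
team                  
Eagles     17        3
Wolves      5        3
Reading off the value at position 0, column 'fouls', we get 17.

17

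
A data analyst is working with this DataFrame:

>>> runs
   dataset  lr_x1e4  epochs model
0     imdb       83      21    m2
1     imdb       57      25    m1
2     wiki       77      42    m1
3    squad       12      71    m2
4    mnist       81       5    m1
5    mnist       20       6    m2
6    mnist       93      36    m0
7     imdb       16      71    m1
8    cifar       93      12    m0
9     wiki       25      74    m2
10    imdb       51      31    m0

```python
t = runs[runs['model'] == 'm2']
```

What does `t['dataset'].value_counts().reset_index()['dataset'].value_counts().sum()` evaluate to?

4

filter rows where model == 'm2':
  dataset  lr_x1e4  epochs model
0    imdb       83      21    m2
3   squad       12      71    m2
5   mnist       20       6    m2
9    wiki       25      74    m2
value_counts of dataset:
dataset
imdb     1
squad    1
mnist    1
wiki     1
Name: count, dtype: int64
reset_index():
  dataset  count
0    imdb      1
1   squad      1
2   mnist      1
3    wiki      1
value_counts of dataset:
dataset
imdb     1
squad    1
mnist    1
wiki     1
Name: count, dtype: int64
So sum() = 4.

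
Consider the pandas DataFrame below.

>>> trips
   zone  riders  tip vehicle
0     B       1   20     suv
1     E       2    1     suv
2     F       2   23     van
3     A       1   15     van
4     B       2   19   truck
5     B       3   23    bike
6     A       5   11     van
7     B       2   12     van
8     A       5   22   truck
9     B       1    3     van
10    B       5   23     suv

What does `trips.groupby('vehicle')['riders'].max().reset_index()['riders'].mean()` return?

group by vehicle, max of riders:
vehicle
bike     3
suv      5
truck    5
van      5
Name: riders, dtype: int64
reset_index():
  vehicle  riders
0    bike       3
1     suv       5
2   truck       5
3     van       5
Then the mean of column 'riders': 4.5

4.5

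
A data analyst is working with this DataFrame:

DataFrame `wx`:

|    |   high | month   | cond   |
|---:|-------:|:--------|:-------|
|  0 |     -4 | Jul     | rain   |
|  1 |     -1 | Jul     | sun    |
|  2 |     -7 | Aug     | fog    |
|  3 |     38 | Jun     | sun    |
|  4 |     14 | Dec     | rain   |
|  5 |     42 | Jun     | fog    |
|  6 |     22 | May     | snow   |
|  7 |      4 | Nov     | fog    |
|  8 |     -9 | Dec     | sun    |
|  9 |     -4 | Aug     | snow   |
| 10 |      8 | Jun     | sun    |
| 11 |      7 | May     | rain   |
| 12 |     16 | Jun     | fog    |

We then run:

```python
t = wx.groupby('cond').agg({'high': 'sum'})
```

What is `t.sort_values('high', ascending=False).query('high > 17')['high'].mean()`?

group by cond, sum of high:
      high
cond      
fog     55
rain    17
snow    18
sun     36
sort by high descending:
      high
cond      
fog     55
sun     36
snow    18
rain    17
filter rows where high > 17:
      high
cond      
fog     55
sun     36
snow    18
mean of column 'high' → 36.3333333333

36.3333333333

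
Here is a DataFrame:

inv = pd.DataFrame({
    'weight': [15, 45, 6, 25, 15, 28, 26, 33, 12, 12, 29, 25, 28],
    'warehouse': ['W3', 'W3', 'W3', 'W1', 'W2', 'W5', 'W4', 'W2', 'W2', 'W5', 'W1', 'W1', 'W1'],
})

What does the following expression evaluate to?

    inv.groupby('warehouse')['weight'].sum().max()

107

group by warehouse, sum of weight:
warehouse
W1    107
W2     60
W3     66
W4     26
W5     40
Name: weight, dtype: int64
The max of the resulting series is 107.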